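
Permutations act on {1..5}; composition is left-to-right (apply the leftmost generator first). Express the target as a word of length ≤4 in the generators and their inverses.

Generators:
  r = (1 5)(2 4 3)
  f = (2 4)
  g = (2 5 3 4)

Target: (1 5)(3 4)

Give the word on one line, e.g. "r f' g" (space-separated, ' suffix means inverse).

  after r: (1 5)(2 4 3)
  after f': (1 5)(3 4)

r f'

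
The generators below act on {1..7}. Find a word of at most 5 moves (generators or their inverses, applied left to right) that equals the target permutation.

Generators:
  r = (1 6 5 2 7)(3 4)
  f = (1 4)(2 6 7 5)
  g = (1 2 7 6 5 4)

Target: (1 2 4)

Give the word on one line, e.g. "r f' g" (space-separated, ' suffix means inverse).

  after r: (1 6 5 2 7)(3 4)
  after r: (1 5 7 6 2)
  after f: (1 2 4)

r r f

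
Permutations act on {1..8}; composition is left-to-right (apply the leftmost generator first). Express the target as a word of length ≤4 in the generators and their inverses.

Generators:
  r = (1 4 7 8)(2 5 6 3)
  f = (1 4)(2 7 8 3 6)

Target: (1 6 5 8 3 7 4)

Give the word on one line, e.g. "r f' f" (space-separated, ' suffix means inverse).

r' f f

  after r': (1 8 7 4)(2 3 6 5)
  after f: (1 3 2 6 5 7)
  after f: (1 6 5 8 3 7 4)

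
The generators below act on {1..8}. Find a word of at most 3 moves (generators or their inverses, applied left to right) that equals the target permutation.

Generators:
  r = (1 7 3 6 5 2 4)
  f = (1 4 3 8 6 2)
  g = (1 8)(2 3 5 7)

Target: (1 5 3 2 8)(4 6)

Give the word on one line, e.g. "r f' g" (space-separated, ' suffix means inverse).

  after g: (1 8)(2 3 5 7)
  after f: (1 6 2 8 4 3 5 7)
  after r: (1 5 3 2 8)(4 6)

g f r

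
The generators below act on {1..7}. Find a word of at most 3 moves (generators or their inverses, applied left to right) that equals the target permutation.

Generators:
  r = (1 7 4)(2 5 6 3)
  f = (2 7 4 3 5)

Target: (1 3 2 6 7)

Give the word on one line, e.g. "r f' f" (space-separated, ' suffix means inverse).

r r f

  after r: (1 7 4)(2 5 6 3)
  after r: (1 4 7)(2 6)(3 5)
  after f: (1 3 2 6 7)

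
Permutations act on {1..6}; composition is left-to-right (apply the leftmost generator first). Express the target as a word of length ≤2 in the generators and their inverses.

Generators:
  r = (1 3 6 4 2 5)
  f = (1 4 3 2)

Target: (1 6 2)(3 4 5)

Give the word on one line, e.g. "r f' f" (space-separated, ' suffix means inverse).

  after r: (1 3 6 4 2 5)
  after r: (1 6 2)(3 4 5)

r r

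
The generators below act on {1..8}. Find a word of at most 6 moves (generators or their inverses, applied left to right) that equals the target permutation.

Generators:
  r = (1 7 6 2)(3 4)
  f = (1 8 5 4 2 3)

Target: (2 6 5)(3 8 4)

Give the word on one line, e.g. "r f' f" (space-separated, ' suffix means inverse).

r f' f' r'

  after r: (1 7 6 2)(3 4)
  after f': (1 7 6 4 2 3 5 8)
  after f': (1 7 6 5)(3 8)
  after r': (2 6 5)(3 8 4)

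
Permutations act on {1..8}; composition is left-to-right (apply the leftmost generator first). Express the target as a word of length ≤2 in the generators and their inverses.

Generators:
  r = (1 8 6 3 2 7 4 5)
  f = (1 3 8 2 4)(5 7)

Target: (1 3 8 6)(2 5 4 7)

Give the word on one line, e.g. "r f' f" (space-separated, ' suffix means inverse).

  after r: (1 8 6 3 2 7 4 5)
  after f': (1 3 8 6)(2 5 4 7)

r f'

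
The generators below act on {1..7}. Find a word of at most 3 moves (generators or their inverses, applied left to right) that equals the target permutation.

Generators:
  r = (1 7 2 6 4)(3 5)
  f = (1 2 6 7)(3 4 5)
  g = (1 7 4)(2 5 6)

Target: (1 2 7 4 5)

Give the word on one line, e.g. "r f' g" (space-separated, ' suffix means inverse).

f' r

  after f': (1 7 6 2)(3 5 4)
  after r: (1 2 7 4 5)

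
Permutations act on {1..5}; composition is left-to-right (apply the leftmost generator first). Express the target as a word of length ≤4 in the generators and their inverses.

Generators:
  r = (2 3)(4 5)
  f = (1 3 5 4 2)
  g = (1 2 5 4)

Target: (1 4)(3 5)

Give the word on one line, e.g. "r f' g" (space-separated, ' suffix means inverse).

  after f': (1 2 4 5 3)
  after g': (2 5 3 4)
  after g': (1 4)(3 5)

f' g' g'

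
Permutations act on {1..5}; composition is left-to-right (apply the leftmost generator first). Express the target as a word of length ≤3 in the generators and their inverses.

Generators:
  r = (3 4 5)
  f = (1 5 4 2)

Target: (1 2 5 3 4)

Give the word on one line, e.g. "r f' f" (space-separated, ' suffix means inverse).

f r' f

  after f: (1 5 4 2)
  after r': (1 4 2)(3 5)
  after f: (1 2 5 3 4)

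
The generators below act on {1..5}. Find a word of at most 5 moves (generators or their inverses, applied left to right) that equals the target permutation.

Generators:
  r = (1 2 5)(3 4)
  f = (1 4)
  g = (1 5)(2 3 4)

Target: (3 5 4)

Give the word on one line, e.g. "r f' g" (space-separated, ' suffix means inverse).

r g r f'

  after r: (1 2 5)(3 4)
  after g: (1 3 2)
  after r: (1 4 3 5)
  after f': (3 5 4)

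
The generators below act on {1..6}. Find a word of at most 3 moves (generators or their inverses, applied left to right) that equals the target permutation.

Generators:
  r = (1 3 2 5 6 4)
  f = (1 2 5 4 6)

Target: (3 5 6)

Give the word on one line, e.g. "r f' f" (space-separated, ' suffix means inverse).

  after f': (1 6 4 5 2)
  after r: (1 4 6)(2 3)
  after r: (3 5 6)

f' r r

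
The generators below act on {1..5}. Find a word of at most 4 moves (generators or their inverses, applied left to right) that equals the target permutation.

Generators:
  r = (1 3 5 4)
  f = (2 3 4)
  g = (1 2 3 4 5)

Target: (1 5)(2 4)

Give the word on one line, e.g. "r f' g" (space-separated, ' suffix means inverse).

r r f'

  after r: (1 3 5 4)
  after r: (1 5)(3 4)
  after f': (1 5)(2 4)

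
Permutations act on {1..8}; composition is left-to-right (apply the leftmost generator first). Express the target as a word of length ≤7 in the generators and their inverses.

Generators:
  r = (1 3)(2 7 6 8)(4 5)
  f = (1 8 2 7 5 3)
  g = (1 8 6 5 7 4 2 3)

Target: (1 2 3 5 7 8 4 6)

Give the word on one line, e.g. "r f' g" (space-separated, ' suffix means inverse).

  after g: (1 8 6 5 7 4 2 3)
  after r': (1 6 4 8 7 5 2)
  after g: (1 5 3)(2 8 4 6)
  after f': (1 7 2)(4 6 8)
  after f': (1 2 3 5 7 8 4 6)

g r' g f' f'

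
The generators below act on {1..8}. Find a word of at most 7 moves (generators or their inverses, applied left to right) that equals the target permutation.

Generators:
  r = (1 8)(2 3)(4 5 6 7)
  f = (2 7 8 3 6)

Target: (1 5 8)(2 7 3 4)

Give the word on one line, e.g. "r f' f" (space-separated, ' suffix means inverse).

r f' r r f'

  after r: (1 8)(2 3)(4 5 6 7)
  after f': (1 7 4 5 3 6 2 8)
  after r: (1 4 6 3 7 5 2)
  after r: (1 5 3 4 7 6 2 8)
  after f': (1 5 8)(2 7 3 4)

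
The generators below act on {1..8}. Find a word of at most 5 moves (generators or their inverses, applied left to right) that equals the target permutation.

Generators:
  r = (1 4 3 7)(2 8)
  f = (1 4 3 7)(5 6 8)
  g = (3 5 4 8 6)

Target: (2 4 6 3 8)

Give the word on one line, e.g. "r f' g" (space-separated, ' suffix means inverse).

  after f': (1 7 3 4)(5 8 6)
  after r: (2 8 6 5)
  after g': (2 4 5)(3 6)
  after r': (1 7 3 6 4 5 8 2)
  after f: (2 4 6 3 8)

f' r g' r' f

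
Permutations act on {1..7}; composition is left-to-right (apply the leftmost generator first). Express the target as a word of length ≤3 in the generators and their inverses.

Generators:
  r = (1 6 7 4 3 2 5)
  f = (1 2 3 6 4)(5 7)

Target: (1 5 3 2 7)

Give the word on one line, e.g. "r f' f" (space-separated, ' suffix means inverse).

f' r' f'

  after f': (1 4 6 3 2)(5 7)
  after r': (1 7 2 5 6 4)
  after f': (1 5 3 2 7)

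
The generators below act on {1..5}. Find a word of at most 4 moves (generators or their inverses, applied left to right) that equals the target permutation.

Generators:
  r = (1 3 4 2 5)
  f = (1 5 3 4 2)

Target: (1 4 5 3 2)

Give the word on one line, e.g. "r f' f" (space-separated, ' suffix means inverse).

r r

  after r: (1 3 4 2 5)
  after r: (1 4 5 3 2)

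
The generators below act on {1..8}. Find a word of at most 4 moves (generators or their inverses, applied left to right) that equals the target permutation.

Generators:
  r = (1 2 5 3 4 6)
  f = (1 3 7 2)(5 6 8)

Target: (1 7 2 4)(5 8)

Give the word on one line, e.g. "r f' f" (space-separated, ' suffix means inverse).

  after r: (1 2 5 3 4 6)
  after r: (1 5 4)(2 3 6)
  after r: (1 3)(2 4)(5 6)
  after f: (1 7 2 4)(5 8)

r r r f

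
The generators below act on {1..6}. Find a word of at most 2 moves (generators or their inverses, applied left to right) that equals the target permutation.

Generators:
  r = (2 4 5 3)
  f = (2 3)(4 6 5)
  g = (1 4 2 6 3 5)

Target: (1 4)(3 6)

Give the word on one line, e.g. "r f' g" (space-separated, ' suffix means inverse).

  after g': (1 5 3 6 2 4)
  after r': (1 4)(3 6)

g' r'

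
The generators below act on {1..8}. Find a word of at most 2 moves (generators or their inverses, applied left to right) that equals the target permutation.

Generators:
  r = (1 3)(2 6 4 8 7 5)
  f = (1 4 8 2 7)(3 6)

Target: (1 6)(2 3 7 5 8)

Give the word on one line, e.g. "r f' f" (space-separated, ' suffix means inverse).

  after r: (1 3)(2 6 4 8 7 5)
  after f': (1 6)(2 3 7 5 8)

r f'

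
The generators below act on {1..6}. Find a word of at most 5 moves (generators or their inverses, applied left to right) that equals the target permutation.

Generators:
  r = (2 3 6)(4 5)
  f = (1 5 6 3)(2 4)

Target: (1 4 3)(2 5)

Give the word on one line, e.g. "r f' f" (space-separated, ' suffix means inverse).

  after f': (1 3 6 5)(2 4)
  after f': (1 6)(3 5)
  after f': (1 5 6 3)(2 4)
  after r: (1 4 3)(2 5)

f' f' f' r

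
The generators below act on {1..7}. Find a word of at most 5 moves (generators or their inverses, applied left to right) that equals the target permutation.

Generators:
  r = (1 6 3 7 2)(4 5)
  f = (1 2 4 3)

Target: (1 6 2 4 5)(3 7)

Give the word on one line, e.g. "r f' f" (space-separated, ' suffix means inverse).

  after r: (1 6 3 7 2)(4 5)
  after f: (1 6)(3 7 4 5)
  after f: (1 6 2 4 5)(3 7)

r f f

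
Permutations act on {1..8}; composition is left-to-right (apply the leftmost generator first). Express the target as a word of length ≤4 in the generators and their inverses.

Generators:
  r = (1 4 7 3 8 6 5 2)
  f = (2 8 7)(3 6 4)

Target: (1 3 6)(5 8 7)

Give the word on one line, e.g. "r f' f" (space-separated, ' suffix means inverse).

  after r': (1 2 5 6 8 3 7 4)
  after f': (1 7 6 2 5 3 8 4)
  after r: (1 3 6)(5 8 7)

r' f' r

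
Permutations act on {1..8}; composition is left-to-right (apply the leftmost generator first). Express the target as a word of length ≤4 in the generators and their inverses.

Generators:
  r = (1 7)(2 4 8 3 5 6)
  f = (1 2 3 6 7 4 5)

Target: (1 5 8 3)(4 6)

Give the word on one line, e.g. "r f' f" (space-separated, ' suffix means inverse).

  after f': (1 5 4 7 6 3 2)
  after r': (1 3 6 8 4)(2 7 5)
  after f: (1 6 8 5 3 7)(2 4)
  after r': (1 5 8 3)(4 6)

f' r' f r'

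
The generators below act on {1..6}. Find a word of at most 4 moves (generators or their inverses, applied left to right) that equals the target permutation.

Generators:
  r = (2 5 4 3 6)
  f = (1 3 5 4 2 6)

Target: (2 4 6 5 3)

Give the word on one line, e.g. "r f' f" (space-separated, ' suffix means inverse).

r r

  after r: (2 5 4 3 6)
  after r: (2 4 6 5 3)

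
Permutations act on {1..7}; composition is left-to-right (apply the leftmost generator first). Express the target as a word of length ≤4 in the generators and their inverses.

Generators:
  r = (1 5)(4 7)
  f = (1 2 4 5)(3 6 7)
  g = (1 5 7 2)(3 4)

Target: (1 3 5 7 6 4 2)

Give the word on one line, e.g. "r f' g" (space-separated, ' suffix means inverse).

  after f: (1 2 4 5)(3 6 7)
  after f: (1 4)(2 5)(3 7 6)
  after g': (1 3 5 7 6 4 2)

f f g'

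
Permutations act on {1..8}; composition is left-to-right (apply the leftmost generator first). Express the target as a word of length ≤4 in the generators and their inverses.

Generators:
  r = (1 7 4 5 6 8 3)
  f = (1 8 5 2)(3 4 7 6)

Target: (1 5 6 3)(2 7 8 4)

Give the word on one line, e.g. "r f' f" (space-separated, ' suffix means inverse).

  after f': (1 2 5 8)(3 6 7 4)
  after r: (1 2 6 4)(3 8 7 5)
  after f': (1 5 6 3)(2 7 8 4)

f' r f'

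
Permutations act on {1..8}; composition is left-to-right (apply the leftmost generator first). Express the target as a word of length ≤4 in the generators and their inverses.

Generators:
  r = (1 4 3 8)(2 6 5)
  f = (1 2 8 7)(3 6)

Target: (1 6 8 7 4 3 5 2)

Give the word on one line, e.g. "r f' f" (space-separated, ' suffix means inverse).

f' f' f' r

  after f': (1 7 8 2)(3 6)
  after f': (1 8)(2 7)
  after f': (1 2 8 7)(3 6)
  after r: (1 6 8 7 4 3 5 2)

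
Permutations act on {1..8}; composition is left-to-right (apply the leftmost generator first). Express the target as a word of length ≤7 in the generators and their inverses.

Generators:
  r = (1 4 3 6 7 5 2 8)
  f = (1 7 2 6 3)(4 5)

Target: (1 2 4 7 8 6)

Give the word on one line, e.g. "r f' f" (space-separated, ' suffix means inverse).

r f r' r' f'

  after r: (1 4 3 6 7 5 2 8)
  after f: (1 5 6 2 8 7 4)
  after r': (1 7)(3 4 8 6 5)
  after r': (1 6 7 8 3)(2 5 4)
  after f': (1 2 4 7 8 6)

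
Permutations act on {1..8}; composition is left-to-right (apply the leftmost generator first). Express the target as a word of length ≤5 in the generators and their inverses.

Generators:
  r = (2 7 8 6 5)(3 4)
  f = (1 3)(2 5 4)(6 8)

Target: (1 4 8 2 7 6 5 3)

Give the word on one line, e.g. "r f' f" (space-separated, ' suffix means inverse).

f r' r' r'

  after f: (1 3)(2 5 4)(6 8)
  after r': (1 4 5 3)(2 6 7)
  after r': (1 3)(2 8 7 5 4 6)
  after r': (1 4 8 2 7 6 5 3)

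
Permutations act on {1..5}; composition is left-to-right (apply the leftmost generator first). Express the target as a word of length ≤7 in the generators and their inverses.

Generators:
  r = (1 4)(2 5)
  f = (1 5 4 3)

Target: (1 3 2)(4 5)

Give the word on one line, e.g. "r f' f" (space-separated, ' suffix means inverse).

  after r: (1 4)(2 5)
  after f: (1 3)(2 4 5)
  after f: (2 3 5)
  after r: (1 4)(2 3)
  after f: (1 3 2)(4 5)

r f f r f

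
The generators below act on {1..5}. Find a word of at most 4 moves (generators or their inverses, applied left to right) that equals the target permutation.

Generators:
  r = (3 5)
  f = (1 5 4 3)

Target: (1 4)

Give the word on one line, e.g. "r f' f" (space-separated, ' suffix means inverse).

  after f': (1 3 4 5)
  after f': (1 4)(3 5)
  after r: (1 4)

f' f' r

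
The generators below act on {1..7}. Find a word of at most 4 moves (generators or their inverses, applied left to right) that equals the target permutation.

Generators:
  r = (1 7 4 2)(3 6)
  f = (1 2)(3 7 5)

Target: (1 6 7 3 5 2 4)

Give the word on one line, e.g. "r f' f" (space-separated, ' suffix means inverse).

r f' r' f'

  after r: (1 7 4 2)(3 6)
  after f': (1 3 6 5 7 4)
  after r': (1 6 5)(2 4)
  after f': (1 6 7 3 5 2 4)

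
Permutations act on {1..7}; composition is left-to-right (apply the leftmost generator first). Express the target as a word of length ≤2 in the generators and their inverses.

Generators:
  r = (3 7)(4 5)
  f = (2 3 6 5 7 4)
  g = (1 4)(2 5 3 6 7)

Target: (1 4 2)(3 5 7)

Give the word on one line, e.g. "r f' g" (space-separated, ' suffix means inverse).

f' g

  after f': (2 4 7 5 6 3)
  after g: (1 4 2)(3 5 7)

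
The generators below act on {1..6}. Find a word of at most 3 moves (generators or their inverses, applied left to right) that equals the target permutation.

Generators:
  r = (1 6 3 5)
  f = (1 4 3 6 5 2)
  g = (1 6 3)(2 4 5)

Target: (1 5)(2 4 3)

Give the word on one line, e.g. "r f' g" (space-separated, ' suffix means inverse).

  after f': (1 2 5 6 3 4)
  after g': (1 5)(2 4 3)

f' g'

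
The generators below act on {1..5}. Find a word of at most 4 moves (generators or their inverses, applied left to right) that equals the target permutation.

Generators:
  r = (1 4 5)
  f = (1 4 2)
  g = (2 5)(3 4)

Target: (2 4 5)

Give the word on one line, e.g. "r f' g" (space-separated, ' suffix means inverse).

  after f': (1 2 4)
  after r': (1 2)(4 5)
  after f': (1 4 5)
  after f': (2 4 5)

f' r' f' f'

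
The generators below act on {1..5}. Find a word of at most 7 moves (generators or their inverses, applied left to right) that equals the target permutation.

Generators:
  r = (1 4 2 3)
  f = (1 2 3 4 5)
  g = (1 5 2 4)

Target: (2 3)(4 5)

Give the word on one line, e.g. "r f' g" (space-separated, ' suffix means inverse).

  after f: (1 2 3 4 5)
  after r: (1 3 2)(4 5)
  after g: (1 3 4 2 5)
  after f': (1 2 4)
  after f': (2 3)(4 5)

f r g f' f'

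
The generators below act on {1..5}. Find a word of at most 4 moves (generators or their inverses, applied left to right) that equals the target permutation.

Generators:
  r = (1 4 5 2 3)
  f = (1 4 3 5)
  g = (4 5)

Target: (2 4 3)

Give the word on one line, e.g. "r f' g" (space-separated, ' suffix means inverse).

  after r': (1 3 2 5 4)
  after f: (1 5 3 2)
  after f: (2 4 3)

r' f f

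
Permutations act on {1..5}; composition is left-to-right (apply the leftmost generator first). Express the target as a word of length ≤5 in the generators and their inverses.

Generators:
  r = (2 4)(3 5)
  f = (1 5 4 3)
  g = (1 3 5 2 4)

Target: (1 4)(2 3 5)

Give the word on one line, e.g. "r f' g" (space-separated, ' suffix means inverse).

  after g': (1 4 2 5 3)
  after g': (1 2 3 4 5)
  after f: (1 2)
  after g: (1 4)(2 3 5)

g' g' f g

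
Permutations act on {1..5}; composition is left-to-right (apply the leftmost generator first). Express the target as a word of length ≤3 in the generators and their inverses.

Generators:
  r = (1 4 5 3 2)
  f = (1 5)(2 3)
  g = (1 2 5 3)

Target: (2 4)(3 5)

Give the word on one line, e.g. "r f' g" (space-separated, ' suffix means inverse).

r r f'

  after r: (1 4 5 3 2)
  after r: (1 5 2 4 3)
  after f': (2 4)(3 5)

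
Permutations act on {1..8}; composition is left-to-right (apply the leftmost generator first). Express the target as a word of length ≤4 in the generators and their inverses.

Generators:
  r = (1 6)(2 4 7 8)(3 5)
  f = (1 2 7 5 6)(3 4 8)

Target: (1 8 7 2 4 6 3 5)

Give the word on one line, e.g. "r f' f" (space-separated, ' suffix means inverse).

  after f: (1 2 7 5 6)(3 4 8)
  after f: (1 7 6 2 5)(3 8 4)
  after r': (1 4 5 6 8 2 3 7)
  after f: (1 8 7 2 4 6 3 5)

f f r' f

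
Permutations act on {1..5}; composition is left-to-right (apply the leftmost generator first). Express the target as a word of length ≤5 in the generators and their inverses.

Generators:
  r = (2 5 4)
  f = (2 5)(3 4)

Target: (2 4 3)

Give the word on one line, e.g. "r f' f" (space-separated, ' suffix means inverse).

  after f': (2 5)(3 4)
  after r': (3 5 4)
  after r': (2 4 3)

f' r' r'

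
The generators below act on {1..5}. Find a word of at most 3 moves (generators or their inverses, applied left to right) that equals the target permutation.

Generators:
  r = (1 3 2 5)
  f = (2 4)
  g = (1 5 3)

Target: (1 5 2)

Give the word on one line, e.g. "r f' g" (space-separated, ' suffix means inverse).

  after g': (1 3 5)
  after r: (1 2 5 3)
  after r: (1 5 2)

g' r r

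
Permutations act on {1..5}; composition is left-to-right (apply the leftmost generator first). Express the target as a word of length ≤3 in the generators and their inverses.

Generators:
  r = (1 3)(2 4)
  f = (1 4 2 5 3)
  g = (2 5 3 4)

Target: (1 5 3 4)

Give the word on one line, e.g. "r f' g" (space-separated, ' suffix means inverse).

  after g: (2 5 3 4)
  after r': (1 3 2 5)
  after f': (1 5 3 4)

g r' f'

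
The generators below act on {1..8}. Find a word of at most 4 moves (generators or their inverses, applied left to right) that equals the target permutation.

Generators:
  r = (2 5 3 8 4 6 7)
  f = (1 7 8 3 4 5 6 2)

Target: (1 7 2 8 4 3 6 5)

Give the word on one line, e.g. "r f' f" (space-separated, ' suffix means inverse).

r' f

  after r': (2 7 6 4 8 3 5)
  after f: (1 7 2 8 4 3 6 5)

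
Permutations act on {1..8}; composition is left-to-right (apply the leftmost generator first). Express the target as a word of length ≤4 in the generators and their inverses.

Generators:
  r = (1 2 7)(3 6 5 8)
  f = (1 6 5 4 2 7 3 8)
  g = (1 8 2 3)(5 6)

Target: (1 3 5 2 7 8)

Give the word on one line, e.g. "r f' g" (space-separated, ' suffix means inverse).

r g

  after r: (1 2 7)(3 6 5 8)
  after g: (1 3 5 2 7 8)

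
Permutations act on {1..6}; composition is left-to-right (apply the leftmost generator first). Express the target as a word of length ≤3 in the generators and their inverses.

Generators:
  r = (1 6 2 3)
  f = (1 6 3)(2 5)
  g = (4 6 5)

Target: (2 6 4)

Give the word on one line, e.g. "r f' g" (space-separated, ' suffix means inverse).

  after g': (4 5 6)
  after r: (1 6 4 5 2 3)
  after f': (2 6 4)

g' r f'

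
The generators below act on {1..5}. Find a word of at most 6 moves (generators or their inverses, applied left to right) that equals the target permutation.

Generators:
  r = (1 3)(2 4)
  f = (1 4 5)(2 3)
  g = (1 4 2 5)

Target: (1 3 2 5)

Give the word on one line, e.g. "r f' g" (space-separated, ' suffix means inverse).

  after f': (1 5 4)(2 3)
  after r': (1 5 2)(3 4)
  after g: (2 4 3)
  after r': (1 3 4)
  after g: (1 3 2 5)

f' r' g r' g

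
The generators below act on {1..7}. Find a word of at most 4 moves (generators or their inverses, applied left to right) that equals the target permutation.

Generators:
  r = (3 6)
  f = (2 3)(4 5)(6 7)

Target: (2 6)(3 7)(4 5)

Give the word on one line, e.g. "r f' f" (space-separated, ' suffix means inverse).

  after r': (3 6)
  after f: (2 3 7 6)(4 5)
  after r': (2 6)(3 7)(4 5)

r' f r'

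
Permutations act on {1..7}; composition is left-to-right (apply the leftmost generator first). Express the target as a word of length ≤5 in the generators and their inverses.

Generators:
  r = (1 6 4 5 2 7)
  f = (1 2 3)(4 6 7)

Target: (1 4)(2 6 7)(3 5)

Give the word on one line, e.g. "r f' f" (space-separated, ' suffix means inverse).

  after r: (1 6 4 5 2 7)
  after r: (1 4 2)(5 7 6)
  after r: (1 5)(2 6)(4 7)
  after f': (1 5 3 2 4 6)
  after r': (1 4)(2 6 7)(3 5)

r r r f' r'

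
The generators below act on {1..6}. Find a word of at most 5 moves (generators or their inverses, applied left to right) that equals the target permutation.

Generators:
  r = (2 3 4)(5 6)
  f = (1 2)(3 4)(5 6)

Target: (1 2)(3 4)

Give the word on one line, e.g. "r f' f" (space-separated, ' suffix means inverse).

f r' r' r'

  after f: (1 2)(3 4)(5 6)
  after r': (1 4 2)
  after r': (1 3 2)(5 6)
  after r': (1 2)(3 4)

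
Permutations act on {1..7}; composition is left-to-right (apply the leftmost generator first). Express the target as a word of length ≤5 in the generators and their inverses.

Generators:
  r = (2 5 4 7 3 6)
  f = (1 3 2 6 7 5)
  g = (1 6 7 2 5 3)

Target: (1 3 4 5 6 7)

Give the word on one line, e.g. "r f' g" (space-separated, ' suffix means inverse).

  after f': (1 5 7 6 2 3)
  after g: (1 3 6 5 2)
  after r: (1 6 4 7 3 2)
  after g: (1 7)(2 6 4)(3 5)
  after r: (1 3 4 5 6 7)

f' g r g r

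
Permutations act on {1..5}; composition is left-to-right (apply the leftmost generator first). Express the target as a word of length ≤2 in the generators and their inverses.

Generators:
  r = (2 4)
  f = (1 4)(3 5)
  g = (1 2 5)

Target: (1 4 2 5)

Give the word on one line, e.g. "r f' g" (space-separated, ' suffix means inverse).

  after g: (1 2 5)
  after r': (1 4 2 5)

g r'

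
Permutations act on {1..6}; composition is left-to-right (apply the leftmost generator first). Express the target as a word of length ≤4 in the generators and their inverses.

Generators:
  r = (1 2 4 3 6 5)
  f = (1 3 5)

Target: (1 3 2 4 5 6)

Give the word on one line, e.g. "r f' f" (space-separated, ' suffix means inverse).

  after f': (1 5 3)
  after r: (2 4 3)(5 6)
  after f': (1 5 6 3 2 4)
  after f': (1 3 2 4 5 6)

f' r f' f'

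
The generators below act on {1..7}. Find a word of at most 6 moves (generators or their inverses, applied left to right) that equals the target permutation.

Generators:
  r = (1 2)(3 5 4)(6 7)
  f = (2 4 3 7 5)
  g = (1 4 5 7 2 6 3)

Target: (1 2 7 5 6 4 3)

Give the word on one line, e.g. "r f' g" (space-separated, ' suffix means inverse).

  after r': (1 2)(3 4 5)(6 7)
  after g: (1 6 2 4 7 3 5)
  after r': (1 7 4 6)(2 5)
  after g: (1 2 7 5 6 4 3)

r' g r' g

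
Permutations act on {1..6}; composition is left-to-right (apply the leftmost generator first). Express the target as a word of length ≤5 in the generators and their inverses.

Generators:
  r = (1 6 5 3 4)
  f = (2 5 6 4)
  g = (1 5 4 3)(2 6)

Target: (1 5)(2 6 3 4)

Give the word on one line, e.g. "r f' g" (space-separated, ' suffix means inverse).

  after r': (1 4 3 5 6)
  after f': (1 6)(2 4 3)
  after g': (1 2 5)(3 6)
  after f: (1 5)(2 6 3 4)

r' f' g' f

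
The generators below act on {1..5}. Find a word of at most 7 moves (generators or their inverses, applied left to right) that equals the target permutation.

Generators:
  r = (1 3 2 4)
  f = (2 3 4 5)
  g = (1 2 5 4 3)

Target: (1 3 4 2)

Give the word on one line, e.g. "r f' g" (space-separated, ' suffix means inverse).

g' g' g' f' g

  after g': (1 3 4 5 2)
  after g': (1 4 2 3 5)
  after g': (1 5 3 2 4)
  after f': (1 4)(2 3 5)
  after g: (1 3 4 2)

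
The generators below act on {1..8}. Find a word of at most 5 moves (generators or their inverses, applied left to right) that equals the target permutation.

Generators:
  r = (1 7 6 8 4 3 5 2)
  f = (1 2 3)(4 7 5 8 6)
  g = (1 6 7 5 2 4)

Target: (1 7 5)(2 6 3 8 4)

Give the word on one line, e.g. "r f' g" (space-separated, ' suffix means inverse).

r' f' r

  after r': (1 2 5 3 4 8 6 7)
  after f': (2 7 3 6 4 5)
  after r: (1 7 5)(2 6 3 8 4)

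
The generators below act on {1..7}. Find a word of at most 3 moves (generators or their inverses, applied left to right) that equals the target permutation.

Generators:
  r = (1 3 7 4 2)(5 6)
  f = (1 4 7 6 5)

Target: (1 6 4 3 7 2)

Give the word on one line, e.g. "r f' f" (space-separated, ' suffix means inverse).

f' r

  after f': (1 5 6 7 4)
  after r: (1 6 4 3 7 2)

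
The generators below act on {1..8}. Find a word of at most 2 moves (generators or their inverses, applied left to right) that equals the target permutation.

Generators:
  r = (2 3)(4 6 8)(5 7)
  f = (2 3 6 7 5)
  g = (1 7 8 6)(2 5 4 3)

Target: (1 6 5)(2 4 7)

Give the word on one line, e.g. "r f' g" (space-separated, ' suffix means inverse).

  after r': (2 3)(4 8 6)(5 7)
  after g': (1 6 5)(2 4 7)

r' g'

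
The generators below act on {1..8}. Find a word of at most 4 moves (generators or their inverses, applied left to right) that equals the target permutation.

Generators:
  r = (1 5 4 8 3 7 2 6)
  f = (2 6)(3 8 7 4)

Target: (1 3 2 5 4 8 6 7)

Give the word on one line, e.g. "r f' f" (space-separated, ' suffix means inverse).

r r r f'

  after r: (1 5 4 8 3 7 2 6)
  after r: (1 4 3 2)(5 8 7 6)
  after r: (1 8 2 5 3 6 4 7)
  after f': (1 3 2 5 4 8 6 7)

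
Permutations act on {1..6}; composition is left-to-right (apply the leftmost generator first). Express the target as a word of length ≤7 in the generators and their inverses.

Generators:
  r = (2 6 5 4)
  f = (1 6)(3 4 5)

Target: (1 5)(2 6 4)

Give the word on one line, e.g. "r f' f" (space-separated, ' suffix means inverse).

  after f': (1 6)(3 5 4)
  after r: (1 5 2 6)(3 4)
  after f: (1 3 5 2)
  after r: (1 3 4 2)(5 6)
  after f': (1 5)(2 6 4)

f' r f r f'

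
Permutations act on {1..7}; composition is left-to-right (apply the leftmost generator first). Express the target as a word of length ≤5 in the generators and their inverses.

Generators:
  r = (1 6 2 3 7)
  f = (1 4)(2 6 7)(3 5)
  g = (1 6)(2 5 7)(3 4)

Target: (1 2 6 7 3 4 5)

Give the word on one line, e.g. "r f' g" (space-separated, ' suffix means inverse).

f r f g' r

  after f: (1 4)(2 6 7)(3 5)
  after r: (1 4 6)(3 5 7)
  after f: (2 6 4 7 5)
  after g': (1 6 3 4 5 7 2)
  after r: (1 2 6 7 3 4 5)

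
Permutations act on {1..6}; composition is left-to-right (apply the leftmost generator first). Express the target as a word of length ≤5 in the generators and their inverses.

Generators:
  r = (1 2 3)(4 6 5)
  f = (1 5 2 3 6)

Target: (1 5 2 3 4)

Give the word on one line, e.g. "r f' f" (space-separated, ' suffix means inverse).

f' f' r' r' f

  after f': (1 6 3 2 5)
  after f': (1 3 5 6 2)
  after r': (1 2 3 6)(4 5)
  after r': (3 4 6)
  after f: (1 5 2 3 4)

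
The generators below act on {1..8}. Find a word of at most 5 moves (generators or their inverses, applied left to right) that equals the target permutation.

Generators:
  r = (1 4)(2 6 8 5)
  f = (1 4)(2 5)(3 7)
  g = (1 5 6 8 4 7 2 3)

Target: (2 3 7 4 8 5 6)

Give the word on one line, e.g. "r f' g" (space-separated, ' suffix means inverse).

g g r g f

  after g: (1 5 6 8 4 7 2 3)
  after g: (1 6 4 2)(3 5 8 7)
  after r: (1 8 7 3 2 4 6)
  after g: (1 4 8 2 7)(5 6)
  after f: (2 3 7 4 8 5 6)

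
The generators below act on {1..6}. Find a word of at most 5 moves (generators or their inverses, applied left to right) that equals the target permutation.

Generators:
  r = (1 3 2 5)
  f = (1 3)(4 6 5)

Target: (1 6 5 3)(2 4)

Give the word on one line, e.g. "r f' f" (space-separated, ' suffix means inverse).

r f' r' f'

  after r: (1 3 2 5)
  after f': (2 6 4 5 3)
  after r': (1 5)(2 6 4)
  after f': (1 6 5 3)(2 4)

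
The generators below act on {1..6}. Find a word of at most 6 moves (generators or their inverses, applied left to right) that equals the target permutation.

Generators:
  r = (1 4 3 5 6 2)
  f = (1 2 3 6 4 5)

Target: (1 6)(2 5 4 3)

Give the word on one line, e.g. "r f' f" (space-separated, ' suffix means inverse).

  after r': (1 2 6 5 3 4)
  after f: (1 3 5 6)(2 4)
  after r': (1 4 6 2)
  after f': (1 6)(2 5 4 3)

r' f r' f'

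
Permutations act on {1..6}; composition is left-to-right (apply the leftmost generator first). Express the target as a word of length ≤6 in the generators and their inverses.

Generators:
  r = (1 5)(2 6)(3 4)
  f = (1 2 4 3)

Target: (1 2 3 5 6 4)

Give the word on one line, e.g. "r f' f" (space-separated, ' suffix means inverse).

f' r' f r' f'

  after f': (1 3 4 2)
  after r': (1 4 6 2 5)
  after f: (1 3)(2 5)(4 6)
  after r': (1 4 2)(3 5 6)
  after f': (1 2 3 5 6 4)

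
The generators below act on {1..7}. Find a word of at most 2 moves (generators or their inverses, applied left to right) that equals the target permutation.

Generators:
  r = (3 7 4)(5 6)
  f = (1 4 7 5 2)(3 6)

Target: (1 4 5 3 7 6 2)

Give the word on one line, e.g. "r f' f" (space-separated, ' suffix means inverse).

r' f

  after r': (3 4 7)(5 6)
  after f: (1 4 5 3 7 6 2)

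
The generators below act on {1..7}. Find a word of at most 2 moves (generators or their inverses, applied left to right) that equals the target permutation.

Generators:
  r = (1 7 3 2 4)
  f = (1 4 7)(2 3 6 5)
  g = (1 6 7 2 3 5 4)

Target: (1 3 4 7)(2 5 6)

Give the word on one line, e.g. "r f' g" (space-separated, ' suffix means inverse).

  after f': (1 7 4)(2 5 6 3)
  after r: (1 3 4 7)(2 5 6)

f' r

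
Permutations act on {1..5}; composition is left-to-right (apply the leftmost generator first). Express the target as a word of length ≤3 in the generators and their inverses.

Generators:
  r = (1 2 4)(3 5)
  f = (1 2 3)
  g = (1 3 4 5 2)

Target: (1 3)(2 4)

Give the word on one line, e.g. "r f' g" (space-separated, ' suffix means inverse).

  after f': (1 3 2)
  after r: (1 5 3 4)
  after r: (1 3)(2 4)

f' r r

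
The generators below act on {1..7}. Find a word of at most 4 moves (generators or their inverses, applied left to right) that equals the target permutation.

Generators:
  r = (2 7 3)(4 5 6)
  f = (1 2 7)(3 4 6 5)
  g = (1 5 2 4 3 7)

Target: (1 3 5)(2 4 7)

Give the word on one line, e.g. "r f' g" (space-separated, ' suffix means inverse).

f r f' r'

  after f: (1 2 7)(3 4 6 5)
  after r: (1 7)(2 3 5)
  after f': (1 2 5)(3 6 4)
  after r': (1 3 5)(2 4 7)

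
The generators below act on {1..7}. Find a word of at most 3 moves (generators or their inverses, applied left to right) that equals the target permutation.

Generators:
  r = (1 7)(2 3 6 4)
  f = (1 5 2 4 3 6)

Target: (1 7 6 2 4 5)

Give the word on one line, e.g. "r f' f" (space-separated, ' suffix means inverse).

r f'

  after r: (1 7)(2 3 6 4)
  after f': (1 7 6 2 4 5)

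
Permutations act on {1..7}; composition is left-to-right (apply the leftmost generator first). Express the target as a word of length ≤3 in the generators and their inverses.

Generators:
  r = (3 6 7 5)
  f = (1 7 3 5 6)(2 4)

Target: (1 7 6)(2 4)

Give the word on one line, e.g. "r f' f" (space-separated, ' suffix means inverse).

  after r: (3 6 7 5)
  after f': (1 6)(2 4)(3 5 7)
  after r: (1 7 6)(2 4)

r f' r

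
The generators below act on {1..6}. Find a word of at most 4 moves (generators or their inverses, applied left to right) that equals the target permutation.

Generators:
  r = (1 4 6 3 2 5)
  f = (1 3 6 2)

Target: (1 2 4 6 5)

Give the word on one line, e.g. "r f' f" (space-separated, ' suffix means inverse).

f r

  after f: (1 3 6 2)
  after r: (1 2 4 6 5)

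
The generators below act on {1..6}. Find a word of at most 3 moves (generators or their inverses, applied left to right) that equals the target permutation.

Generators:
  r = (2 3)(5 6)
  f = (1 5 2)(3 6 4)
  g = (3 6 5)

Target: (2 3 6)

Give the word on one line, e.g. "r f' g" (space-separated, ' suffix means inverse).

g' r

  after g': (3 5 6)
  after r: (2 3 6)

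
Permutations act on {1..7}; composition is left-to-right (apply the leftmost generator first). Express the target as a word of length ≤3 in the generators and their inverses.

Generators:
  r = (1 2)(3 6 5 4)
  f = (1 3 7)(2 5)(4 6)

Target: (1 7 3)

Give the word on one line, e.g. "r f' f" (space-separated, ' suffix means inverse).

  after f: (1 3 7)(2 5)(4 6)
  after f: (1 7 3)

f f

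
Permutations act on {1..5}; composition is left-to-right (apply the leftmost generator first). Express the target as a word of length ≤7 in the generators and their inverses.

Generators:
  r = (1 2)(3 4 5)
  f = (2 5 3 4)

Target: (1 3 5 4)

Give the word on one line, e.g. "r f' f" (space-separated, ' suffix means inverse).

f r' f r' r'

  after f: (2 5 3 4)
  after r': (1 2 4)
  after f: (1 5 3 4)
  after r': (1 4 2)
  after r': (1 3 5 4)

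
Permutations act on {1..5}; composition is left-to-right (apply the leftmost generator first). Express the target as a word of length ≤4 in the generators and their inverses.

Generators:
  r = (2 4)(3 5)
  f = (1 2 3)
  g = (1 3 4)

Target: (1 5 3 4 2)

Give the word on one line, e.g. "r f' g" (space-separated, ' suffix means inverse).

f' r

  after f': (1 3 2)
  after r: (1 5 3 4 2)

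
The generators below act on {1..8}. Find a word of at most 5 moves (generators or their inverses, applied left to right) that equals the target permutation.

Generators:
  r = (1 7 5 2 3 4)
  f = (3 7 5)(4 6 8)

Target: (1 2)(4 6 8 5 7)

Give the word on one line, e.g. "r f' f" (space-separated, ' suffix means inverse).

f r r r

  after f: (3 7 5)(4 6 8)
  after r: (1 7 2 3 5 4 6 8)
  after r: (1 5)(2 4 6 8 7 3)
  after r: (1 2)(4 6 8 5 7)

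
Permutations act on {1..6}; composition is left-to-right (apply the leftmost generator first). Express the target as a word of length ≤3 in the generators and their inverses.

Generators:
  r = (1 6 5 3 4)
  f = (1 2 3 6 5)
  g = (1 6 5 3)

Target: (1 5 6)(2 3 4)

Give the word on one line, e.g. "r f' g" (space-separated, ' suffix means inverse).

r f

  after r: (1 6 5 3 4)
  after f: (1 5 6)(2 3 4)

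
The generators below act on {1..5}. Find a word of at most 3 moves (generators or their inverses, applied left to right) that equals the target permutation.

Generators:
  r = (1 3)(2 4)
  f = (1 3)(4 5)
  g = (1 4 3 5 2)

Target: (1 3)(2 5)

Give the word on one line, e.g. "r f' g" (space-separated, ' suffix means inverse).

  after r': (1 3)(2 4)
  after f': (2 5 4)
  after r': (1 3)(2 5)

r' f' r'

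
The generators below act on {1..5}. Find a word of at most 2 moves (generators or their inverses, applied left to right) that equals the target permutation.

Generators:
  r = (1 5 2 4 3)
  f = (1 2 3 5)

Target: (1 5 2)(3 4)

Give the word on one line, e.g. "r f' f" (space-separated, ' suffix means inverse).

  after r': (1 3 4 2 5)
  after f: (1 5 2)(3 4)

r' f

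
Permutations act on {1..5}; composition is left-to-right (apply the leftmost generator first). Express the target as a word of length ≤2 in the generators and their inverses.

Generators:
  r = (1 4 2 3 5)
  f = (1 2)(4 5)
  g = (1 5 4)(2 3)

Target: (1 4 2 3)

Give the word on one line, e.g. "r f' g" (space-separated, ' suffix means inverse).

g f'

  after g: (1 5 4)(2 3)
  after f': (1 4 2 3)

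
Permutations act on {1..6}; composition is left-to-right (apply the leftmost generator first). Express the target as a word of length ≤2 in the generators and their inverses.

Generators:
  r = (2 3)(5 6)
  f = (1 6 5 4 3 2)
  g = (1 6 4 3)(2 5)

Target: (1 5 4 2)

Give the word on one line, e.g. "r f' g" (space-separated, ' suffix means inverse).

  after f: (1 6 5 4 3 2)
  after r': (1 5 4 2)

f r'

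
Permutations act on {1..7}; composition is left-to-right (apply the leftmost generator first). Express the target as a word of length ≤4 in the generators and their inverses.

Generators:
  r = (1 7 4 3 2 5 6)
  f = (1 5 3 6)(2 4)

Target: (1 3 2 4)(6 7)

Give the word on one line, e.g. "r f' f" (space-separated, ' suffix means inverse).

r f' r r

  after r: (1 7 4 3 2 5 6)
  after f': (1 7 2)(3 4 5)
  after r: (1 4 6)(2 7 5)
  after r: (1 3 2 4)(6 7)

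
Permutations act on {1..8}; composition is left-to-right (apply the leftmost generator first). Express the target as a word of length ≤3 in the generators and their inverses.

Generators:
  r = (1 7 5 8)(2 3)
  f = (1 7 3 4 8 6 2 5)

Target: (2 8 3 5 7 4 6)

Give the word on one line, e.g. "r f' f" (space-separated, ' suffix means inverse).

  after f': (1 5 2 6 8 4 3 7)
  after r': (1 7 8 4 2 6 5 3)
  after f': (2 8 3 5 7 4 6)

f' r' f'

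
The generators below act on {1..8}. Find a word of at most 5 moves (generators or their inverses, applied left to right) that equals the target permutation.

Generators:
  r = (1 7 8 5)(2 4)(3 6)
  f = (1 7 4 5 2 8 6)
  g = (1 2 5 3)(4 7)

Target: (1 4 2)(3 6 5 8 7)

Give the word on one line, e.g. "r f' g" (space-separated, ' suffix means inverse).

r g' f g' r'

  after r: (1 7 8 5)(2 4)(3 6)
  after g': (1 4)(2 7 8)(3 6 5)
  after f: (1 5 3)(2 4 7 6)
  after g': (1 2 7 6)
  after r': (1 4 2)(3 6 5 8 7)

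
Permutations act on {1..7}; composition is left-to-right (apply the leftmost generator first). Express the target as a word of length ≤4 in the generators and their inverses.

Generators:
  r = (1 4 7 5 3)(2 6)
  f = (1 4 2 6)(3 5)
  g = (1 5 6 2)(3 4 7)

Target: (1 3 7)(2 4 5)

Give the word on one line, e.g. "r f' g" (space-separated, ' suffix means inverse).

g r

  after g: (1 5 6 2)(3 4 7)
  after r: (1 3 7)(2 4 5)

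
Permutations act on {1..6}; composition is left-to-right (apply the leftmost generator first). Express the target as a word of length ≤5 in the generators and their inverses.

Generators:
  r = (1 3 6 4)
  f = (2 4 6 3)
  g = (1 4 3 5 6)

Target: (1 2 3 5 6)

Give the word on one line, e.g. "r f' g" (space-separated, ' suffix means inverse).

  after r: (1 3 6 4)
  after g': (1 4 6)(3 5)
  after f': (1 2 3 5 6)

r g' f'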